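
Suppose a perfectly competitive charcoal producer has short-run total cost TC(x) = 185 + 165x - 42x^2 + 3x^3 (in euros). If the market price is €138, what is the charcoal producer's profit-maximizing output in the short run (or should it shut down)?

Produce at x = 9

Strip out fixed cost: VC = 165x - 42x^2 + 3x^3. Then AVC = 165 - 42x + 3x^2 and MC = 165 - 84x + 9x^2.
The AVC parabola has its vertex at x = 42/6 = 7, where AVC = 165 - 42·7 + 3·7^2 = €18.
Since P = €138 ≥ min AVC = €18, price covers variable cost and the firm should produce.
P = MC gives 27 - 84x + 9x^2 = 0, with roots 1/3 and 9. Take the larger (rising MC): x* = 9.
Check: AVC at x = 9 is €30 ≤ P, so revenue covers variable cost.
Profit = P·x − TC = 138·9 − 455 = €787.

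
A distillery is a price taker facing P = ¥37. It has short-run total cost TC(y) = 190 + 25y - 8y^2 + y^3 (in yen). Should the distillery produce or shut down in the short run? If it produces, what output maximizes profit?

Variable cost is VC = 25y - 8y^2 + y^3, so AVC = VC/y = 25 - 8y + y^2 and MC = dTC/dy = 25 - 16y + 3y^2.
AVC hits its minimum where MC = AVC, at y = 4, giving min AVC = 25 - 8·4 + 4^2 = ¥9.
P = ¥37 exceeds min AVC = ¥9, so the firm stays open.
Solving P = MC: -12 - 16y + 3y^2 = 0 ⇒ y = -2/3 or 6. On the upward-sloping branch, y* = 6.
Check: AVC at y = 6 is ¥13 ≤ P, so revenue covers variable cost.
Profit = P·y − TC = 37·6 − 268 = -¥46, a loss, but smaller than the ¥190 fixed cost the firm would lose by shutting down.

Produce at y = 6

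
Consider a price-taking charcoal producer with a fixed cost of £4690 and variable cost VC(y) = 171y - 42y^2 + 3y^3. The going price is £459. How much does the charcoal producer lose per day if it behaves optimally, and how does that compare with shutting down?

AVC = 171 - 42y + 3y^2; min AVC = £24 at y = 7. Since P = £459 ≥ min AVC, the firm produces.
MC = 171 - 84y + 9y^2. Setting P = MC and taking the root on the rising branch gives y* = 12.
TR = 459·12 = 5508. TC = 4690 + 1188 = 5878. Profit = 5508 − 5878 = -£370.
By producing, the firm covers all variable cost plus £4320 of fixed cost; shutting down would lose the full £4690.

Profit = -£370 at y = 12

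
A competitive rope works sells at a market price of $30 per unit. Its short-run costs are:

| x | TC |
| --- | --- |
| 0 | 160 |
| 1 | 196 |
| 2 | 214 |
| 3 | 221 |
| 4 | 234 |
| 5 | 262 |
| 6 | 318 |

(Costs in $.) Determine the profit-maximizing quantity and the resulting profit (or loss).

x = 5; profit = -$112

Profit at each row (π = 30x − TC): x=0: -160; x=1: -166; x=2: -154; x=3: -131; x=4: -114; x=5: -112; x=6: -138.
Profit is maximized at x = 5. AVC there is 102/5 = $20.40 ≤ P, so producing beats shutting down (which would give -$160).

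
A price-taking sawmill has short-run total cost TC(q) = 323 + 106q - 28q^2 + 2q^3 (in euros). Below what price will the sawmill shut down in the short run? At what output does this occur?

The firm shuts down when price falls below the minimum of average variable cost. AVC = VC/q = 106 - 28q + 2q^2.
dAVC/dq = -28 + 4q = 0 gives q = 7. min AVC = 106 - 28·7 + 2·7^2 = 8.
For P < €8 the firm produces nothing.

€8 per unit, at q = 7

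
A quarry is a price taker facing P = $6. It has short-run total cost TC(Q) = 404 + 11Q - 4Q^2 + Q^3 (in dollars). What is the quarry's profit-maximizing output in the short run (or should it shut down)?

Shut down

From TC, MC = TC'(Q) = 11 - 8Q + 3Q^2 and AVC = VC/Q = 11 - 4Q + Q^2.
The AVC parabola has its vertex at Q = 4/2 = 2, where AVC = 11 - 4·2 + 2^2 = $7.
P = $6 lies below min AVC = $7; no output level covers variable cost.
Best response: produce nothing and absorb the $404 fixed cost.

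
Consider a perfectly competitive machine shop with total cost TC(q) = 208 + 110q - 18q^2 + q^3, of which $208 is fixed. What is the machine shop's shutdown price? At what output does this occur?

The firm shuts down when price falls below the minimum of average variable cost. AVC = VC/q = 110 - 18q + q^2.
dAVC/dq = -18 + 2q = 0 gives q = 9. min AVC = 110 - 18·9 + 9^2 = 29.
So the shutdown price is $29.

$29 per unit, at q = 9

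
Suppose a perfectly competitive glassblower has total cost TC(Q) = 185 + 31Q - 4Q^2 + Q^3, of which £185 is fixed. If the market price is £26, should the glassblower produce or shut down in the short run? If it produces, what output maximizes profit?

Strip out fixed cost: VC = 31Q - 4Q^2 + Q^3. Then AVC = 31 - 4Q + Q^2 and MC = 31 - 8Q + 3Q^2.
The AVC parabola has its vertex at Q = 4/2 = 2, where AVC = 31 - 4·2 + 2^2 = £27.
P = £26 lies below min AVC = £27; no output level covers variable cost.
Best response: produce nothing and absorb the £185 fixed cost.

Shut down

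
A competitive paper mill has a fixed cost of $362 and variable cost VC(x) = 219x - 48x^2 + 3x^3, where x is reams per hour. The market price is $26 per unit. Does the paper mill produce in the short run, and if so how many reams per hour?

Strip out fixed cost: VC = 219x - 48x^2 + 3x^3. Then AVC = 219 - 48x + 3x^2 and MC = 219 - 96x + 9x^2.
AVC hits its minimum where MC = AVC, at x = 8, giving min AVC = 219 - 48·8 + 3·8^2 = $27.
P = $26 lies below min AVC = $27; no output level covers variable cost.
Shutting down limits the loss to fixed cost, $362.

Shut down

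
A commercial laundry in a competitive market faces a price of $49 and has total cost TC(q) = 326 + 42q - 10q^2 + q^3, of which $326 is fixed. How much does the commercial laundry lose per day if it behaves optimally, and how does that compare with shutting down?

Profit = -$130 at q = 7

AVC = 42 - 10q + q^2; min AVC = $17 at q = 5. Since P = $49 ≥ min AVC, the firm produces.
MC = 42 - 20q + 3q^2. Setting P = MC and taking the root on the rising branch gives q* = 7.
TR = 49·7 = 343. TC = 326 + 147 = 473. Profit = 343 − 473 = -$130.
Shutting down would mean losing the fixed cost of $326, so operating at a loss of $130 is better by $196.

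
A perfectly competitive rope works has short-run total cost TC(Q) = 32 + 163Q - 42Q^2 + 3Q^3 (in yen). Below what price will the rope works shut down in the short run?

¥16 per unit

The firm shuts down when price falls below the minimum of average variable cost. AVC = VC/Q = 163 - 42Q + 3Q^2.
dAVC/dQ = -42 + 6Q = 0 gives Q = 7. min AVC = 163 - 42·7 + 3·7^2 = 16.
So the shutdown price is ¥16.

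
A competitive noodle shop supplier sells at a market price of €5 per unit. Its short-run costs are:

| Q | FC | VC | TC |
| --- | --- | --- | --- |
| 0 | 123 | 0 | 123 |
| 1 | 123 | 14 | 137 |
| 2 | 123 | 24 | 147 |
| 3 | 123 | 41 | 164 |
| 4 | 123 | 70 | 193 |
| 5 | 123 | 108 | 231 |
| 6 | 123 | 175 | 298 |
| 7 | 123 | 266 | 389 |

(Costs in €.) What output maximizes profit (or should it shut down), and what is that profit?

Q = 0 (shut down); profit = -€123

Profit at each row (π = 5Q − TC): Q=0: -123; Q=1: -132; Q=2: -137; Q=3: -149; Q=4: -173; Q=5: -206; Q=6: -268; Q=7: -354.
Profit is highest at Q = 0. Equivalently, the lowest AVC in the table is 24/2 ≈ €12 at Q = 2, and P = €5 falls below it — price never covers variable cost, so the firm shuts down and loses only its fixed cost.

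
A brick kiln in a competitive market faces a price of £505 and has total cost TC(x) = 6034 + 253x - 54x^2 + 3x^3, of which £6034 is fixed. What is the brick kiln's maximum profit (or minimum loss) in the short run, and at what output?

AVC = 253 - 54x + 3x^2 has its minimum £10 at x = 9; price £505 clears that bar, so the firm operates.
With MC = 253 - 108x + 9x^2, P = MC on the upward-sloping part at x* = 14.
TR = 505·14 = 7070. TC = 6034 + 1190 = 7224. Profit = 7070 − 7224 = -£154.
By producing, the firm covers all variable cost plus £5880 of fixed cost; shutting down would lose the full £6034.

Profit = -£154 at x = 14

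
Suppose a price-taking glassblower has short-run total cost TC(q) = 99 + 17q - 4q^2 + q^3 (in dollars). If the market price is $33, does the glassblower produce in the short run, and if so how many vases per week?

Strip out fixed cost: VC = 17q - 4q^2 + q^3. Then AVC = 17 - 4q + q^2 and MC = 17 - 8q + 3q^2.
The AVC parabola has its vertex at q = 4/2 = 2, where AVC = 17 - 4·2 + 2^2 = $13.
Because $33 ≥ $13, revenue can cover variable cost; the firm operates.
Set P = MC: 33 = 17 - 8q + 3q^2 → -16 - 8q + 3q^2 = 0. The roots are q = -4/3 and q = 4; the profit-maximizing output is on the rising part of MC, so q* = 4.
Check: AVC at q = 4 is $17 ≤ P, so revenue covers variable cost.
Profit = P·q − TC = 33·4 − 167 = -$35, a loss, but smaller than the $99 fixed cost the firm would lose by shutting down.

Produce at q = 4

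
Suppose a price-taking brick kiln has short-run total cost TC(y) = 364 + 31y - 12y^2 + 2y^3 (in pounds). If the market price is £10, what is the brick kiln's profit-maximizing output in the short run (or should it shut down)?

Shut down

Variable cost is VC = 31y - 12y^2 + 2y^3, so AVC = VC/y = 31 - 12y + 2y^2 and MC = dTC/dy = 31 - 24y + 6y^2.
The AVC parabola has its vertex at y = 12/4 = 3, where AVC = 31 - 12·3 + 2·3^2 = £13.
P = £10 lies below min AVC = £13; no output level covers variable cost.
Shutting down limits the loss to fixed cost, £364.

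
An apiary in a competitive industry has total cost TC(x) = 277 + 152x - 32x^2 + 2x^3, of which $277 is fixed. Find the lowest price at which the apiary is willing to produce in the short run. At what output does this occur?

Short-run supply begins at min AVC. From VC = 152x - 32x^2 + 2x^3, AVC = 152 - 32x + 2x^2.
dAVC/dx = -32 + 4x = 0 gives x = 8. min AVC = 152 - 32·8 + 2·8^2 = 24.
For P < $24 the firm produces nothing.

$24 per unit, at x = 8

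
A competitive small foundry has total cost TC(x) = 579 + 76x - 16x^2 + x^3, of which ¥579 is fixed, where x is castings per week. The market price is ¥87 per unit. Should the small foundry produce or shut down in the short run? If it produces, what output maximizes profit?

Produce at x = 11

Variable cost is VC = 76x - 16x^2 + x^3, so AVC = VC/x = 76 - 16x + x^2 and MC = dTC/dx = 76 - 32x + 3x^2.
AVC is minimized where dAVC/dx = -16 + 2x = 0, at x = 8; min AVC = 76 - 16·8 + 8^2 = ¥12.
Since P = ¥87 ≥ min AVC = ¥12, price covers variable cost and the firm should produce.
P = MC gives -11 - 32x + 3x^2 = 0, with roots -1/3 and 11. Take the larger (rising MC): x* = 11.
Check: AVC at x = 11 is ¥21 ≤ P, so revenue covers variable cost.
Profit = P·x − TC = 87·11 − 810 = ¥147.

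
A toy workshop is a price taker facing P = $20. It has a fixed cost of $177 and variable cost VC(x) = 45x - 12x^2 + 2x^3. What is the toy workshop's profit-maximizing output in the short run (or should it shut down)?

Shut down

Variable cost is VC = 45x - 12x^2 + 2x^3, so AVC = VC/x = 45 - 12x + 2x^2 and MC = dTC/dx = 45 - 24x + 6x^2.
AVC hits its minimum where MC = AVC, at x = 3, giving min AVC = 45 - 12·3 + 2·3^2 = $27.
P = $20 lies below min AVC = $27; no output level covers variable cost.
Shutting down limits the loss to fixed cost, $177.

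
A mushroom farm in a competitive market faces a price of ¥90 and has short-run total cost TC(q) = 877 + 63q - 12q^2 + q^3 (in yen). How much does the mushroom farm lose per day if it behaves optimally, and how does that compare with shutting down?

Profit = -¥391 at q = 9

AVC = 63 - 12q + q^2 has its minimum ¥27 at q = 6; price ¥90 clears that bar, so the firm operates.
MC = 63 - 24q + 3q^2. Setting P = MC and taking the root on the rising branch gives q* = 9.
TR = 90·9 = 810. TC = 877 + 324 = 1201. Profit = 810 − 1201 = -¥391.
That loss of ¥391 beats the ¥877 the firm would lose by shutting down; producing recovers ¥486 of fixed cost.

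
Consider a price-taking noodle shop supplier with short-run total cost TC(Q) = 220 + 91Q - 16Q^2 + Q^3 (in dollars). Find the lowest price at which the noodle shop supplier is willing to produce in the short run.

The shutdown price is the minimum of AVC. VC = 91Q - 16Q^2 + Q^3, so AVC = 91 - 16Q + Q^2.
dAVC/dQ = -16 + 2Q = 0 gives Q = 8. min AVC = 91 - 16·8 + 8^2 = 27.
So the shutdown price is $27.

$27 per unit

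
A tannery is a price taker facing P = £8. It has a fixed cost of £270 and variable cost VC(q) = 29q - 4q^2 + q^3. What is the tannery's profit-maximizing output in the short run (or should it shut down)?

Strip out fixed cost: VC = 29q - 4q^2 + q^3. Then AVC = 29 - 4q + q^2 and MC = 29 - 8q + 3q^2.
AVC is minimized where dAVC/dq = -4 + 2q = 0, at q = 2; min AVC = 29 - 4·2 + 2^2 = £25.
Since P = £8 < min AVC = £25, price fails to cover variable cost at any output.
The firm minimizes its loss by shutting down and losing only its fixed cost of £270.

Shut down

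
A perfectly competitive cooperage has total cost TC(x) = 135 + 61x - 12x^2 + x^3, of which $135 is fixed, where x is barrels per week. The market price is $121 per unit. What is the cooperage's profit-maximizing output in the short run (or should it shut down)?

Produce at x = 10

Strip out fixed cost: VC = 61x - 12x^2 + x^3. Then AVC = 61 - 12x + x^2 and MC = 61 - 24x + 3x^2.
AVC is minimized where dAVC/dx = -12 + 2x = 0, at x = 6; min AVC = 61 - 12·6 + 6^2 = $25.
Since P = $121 ≥ min AVC = $25, price covers variable cost and the firm should produce.
Solving P = MC: -60 - 24x + 3x^2 = 0 ⇒ x = -2 or 10. On the upward-sloping branch, x* = 10.
Check: AVC at x = 10 is $41 ≤ P, so revenue covers variable cost.
Profit = P·x − TC = 121·10 − 545 = $665.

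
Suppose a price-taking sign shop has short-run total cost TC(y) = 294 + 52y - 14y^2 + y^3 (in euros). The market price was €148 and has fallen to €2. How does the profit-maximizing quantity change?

Output falls from 12 to 0 (the firm shuts down)

AVC = 52 - 14y + y^2, minimized at y = 7 where min AVC = €3. MC = 52 - 28y + 3y^2.
At P = €148 ≥ min AVC, set P = MC on the rising branch: y = 12.
At P = €2 < min AVC = €3, price no longer covers variable cost at any output, so the firm shuts down: y = 0.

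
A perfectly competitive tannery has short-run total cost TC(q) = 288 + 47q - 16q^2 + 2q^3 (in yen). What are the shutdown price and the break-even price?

Shutdown price = min AVC. AVC = 47 - 16q + 2q^2, with vertex at q = 4 and minimum ¥15.
ATC = 288/q + 47 - 16q + 2q^2. Setting dATC/dq = −288/q^2 − 16 + 4q = 0 gives q = 6 (since 4·6^3 − 16·6^2 = 288).
min ATC = 288/6 + 47 − 16·6 + 2·6^2 = ¥71. That is the break-even price.
For ¥15 ≤ P < ¥71 the firm produces at a loss; below ¥15 it shuts down.

Shutdown price = ¥15; break-even price = ¥71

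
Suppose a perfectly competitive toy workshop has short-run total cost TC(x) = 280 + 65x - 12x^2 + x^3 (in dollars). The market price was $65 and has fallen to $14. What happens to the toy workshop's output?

MC = 65 - 24x + 3x^2; the shutdown threshold is min AVC = $29 (at x = 6).
With P = $65 above the shutdown price, P = MC gives x = 8.
At P = $14 < min AVC = $29, price no longer covers variable cost at any output, so the firm shuts down: x = 0.

Output falls from 8 to 0 (the firm shuts down)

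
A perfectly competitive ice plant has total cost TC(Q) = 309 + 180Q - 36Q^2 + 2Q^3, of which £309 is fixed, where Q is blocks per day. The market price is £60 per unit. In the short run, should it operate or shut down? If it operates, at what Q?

From TC, MC = TC'(Q) = 180 - 72Q + 6Q^2 and AVC = VC/Q = 180 - 36Q + 2Q^2.
AVC is minimized where dAVC/dQ = -36 + 4Q = 0, at Q = 9; min AVC = 180 - 36·9 + 2·9^2 = £18.
Since P = £60 ≥ min AVC = £18, price covers variable cost and the firm should produce.
Set P = MC: 60 = 180 - 72Q + 6Q^2 → 120 - 72Q + 6Q^2 = 0. The roots are Q = 2 and Q = 10; the profit-maximizing output is on the rising part of MC, so Q* = 10.
Check: AVC at Q = 10 is £20 ≤ P, so revenue covers variable cost.
Profit = P·Q − TC = 60·10 − 509 = £91.

Produce at Q = 10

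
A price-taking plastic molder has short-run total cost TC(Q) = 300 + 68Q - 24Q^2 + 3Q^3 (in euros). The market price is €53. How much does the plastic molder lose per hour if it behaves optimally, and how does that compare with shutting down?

AVC = 68 - 24Q + 3Q^2; min AVC = €20 at Q = 4. Since P = €53 ≥ min AVC, the firm produces.
With MC = 68 - 48Q + 9Q^2, P = MC on the upward-sloping part at Q* = 5.
TR = 53·5 = 265. TC = 300 + 115 = 415. Profit = 265 − 415 = -€150.
By producing, the firm covers all variable cost plus €150 of fixed cost; shutting down would lose the full €300.

Profit = -€150 at Q = 5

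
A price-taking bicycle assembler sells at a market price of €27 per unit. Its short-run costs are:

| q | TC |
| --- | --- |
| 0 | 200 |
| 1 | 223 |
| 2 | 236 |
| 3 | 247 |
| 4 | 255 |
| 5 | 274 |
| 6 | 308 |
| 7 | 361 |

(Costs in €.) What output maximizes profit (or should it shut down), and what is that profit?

Compute π = P·q − TC at each output: q=0: -200; q=1: -196; q=2: -182; q=3: -166; q=4: -147; q=5: -139; q=6: -146; q=7: -172.
Profit is maximized at q = 5. AVC there is 74/5 = €14.80 ≤ P, so producing beats shutting down (which would give -€200).

q = 5; profit = -€139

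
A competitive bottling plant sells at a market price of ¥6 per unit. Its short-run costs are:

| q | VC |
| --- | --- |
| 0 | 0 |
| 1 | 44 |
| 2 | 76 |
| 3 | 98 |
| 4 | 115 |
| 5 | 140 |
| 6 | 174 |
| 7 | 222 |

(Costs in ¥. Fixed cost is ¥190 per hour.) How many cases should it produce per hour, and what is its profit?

q = 0 (shut down); profit = -¥190

Tabulate TR − TC: q=0: -190; q=1: -228; q=2: -254; q=3: -270; q=4: -281; q=5: -300; q=6: -328; q=7: -370.
Profit is highest at q = 0. Equivalently, the lowest AVC in the table is 140/5 ≈ ¥28 at q = 5, and P = ¥6 falls below it — price never covers variable cost, so the firm shuts down and loses only its fixed cost.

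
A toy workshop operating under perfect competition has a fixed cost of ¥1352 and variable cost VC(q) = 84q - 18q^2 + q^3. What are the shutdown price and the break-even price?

Shutdown price = ¥3; break-even price = ¥123

Shutdown price = min AVC. AVC = 84 - 18q + q^2, with vertex at q = 9 and minimum ¥3.
ATC = 1352/q + 84 - 18q + q^2. Setting dATC/dq = −1352/q^2 − 18 + 2q = 0 gives q = 13 (since 2·13^3 − 18·13^2 = 1352).
min ATC = 1352/13 + 84 − 18·13 + 13^2 = ¥123. That is the break-even price.
For ¥3 ≤ P < ¥123 the firm produces at a loss; below ¥3 it shuts down.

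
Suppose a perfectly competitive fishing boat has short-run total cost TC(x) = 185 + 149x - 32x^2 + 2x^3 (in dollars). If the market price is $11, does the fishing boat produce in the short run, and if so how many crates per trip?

From TC, MC = TC'(x) = 149 - 64x + 6x^2 and AVC = VC/x = 149 - 32x + 2x^2.
AVC hits its minimum where MC = AVC, at x = 8, giving min AVC = 149 - 32·8 + 2·8^2 = $21.
Since P = $11 < min AVC = $21, price fails to cover variable cost at any output.
Shutting down limits the loss to fixed cost, $185.

Shut down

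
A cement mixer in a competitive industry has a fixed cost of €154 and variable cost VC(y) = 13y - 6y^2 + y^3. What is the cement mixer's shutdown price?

Short-run supply begins at min AVC. From VC = 13y - 6y^2 + y^3, AVC = 13 - 6y + y^2.
At the minimum of AVC, MC = AVC. MC = 13 - 12y + 3y^2; setting MC = AVC gives 2y^2 - 6y = 0, so y = 3. min AVC = 4.
So the shutdown price is €4.

€4 per unit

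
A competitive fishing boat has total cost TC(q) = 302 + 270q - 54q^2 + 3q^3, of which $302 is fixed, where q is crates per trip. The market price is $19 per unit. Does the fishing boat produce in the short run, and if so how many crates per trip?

Shut down

Variable cost is VC = 270q - 54q^2 + 3q^3, so AVC = VC/q = 270 - 54q + 3q^2 and MC = dTC/dq = 270 - 108q + 9q^2.
AVC is minimized where dAVC/dq = -54 + 6q = 0, at q = 9; min AVC = 270 - 54·9 + 3·9^2 = $27.
P = $19 lies below min AVC = $27; no output level covers variable cost.
Best response: produce nothing and absorb the $302 fixed cost.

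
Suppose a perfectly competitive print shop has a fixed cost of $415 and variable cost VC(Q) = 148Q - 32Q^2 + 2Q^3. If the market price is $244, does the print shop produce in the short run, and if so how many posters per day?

Produce at Q = 12

From TC, MC = TC'(Q) = 148 - 64Q + 6Q^2 and AVC = VC/Q = 148 - 32Q + 2Q^2.
The AVC parabola has its vertex at Q = 32/4 = 8, where AVC = 148 - 32·8 + 2·8^2 = $20.
Since P = $244 ≥ min AVC = $20, price covers variable cost and the firm should produce.
Set P = MC: 244 = 148 - 64Q + 6Q^2 → -96 - 64Q + 6Q^2 = 0. The roots are Q = -4/3 and Q = 12; the profit-maximizing output is on the rising part of MC, so Q* = 12.
Check: AVC at Q = 12 is $52 ≤ P, so revenue covers variable cost.
Profit = P·Q − TC = 244·12 − 1039 = $1889.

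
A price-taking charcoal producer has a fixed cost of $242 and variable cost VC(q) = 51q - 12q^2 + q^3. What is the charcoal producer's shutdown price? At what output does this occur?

The shutdown price is the minimum of AVC. VC = 51q - 12q^2 + q^3, so AVC = 51 - 12q + q^2.
dAVC/dq = -12 + 2q = 0 gives q = 6. min AVC = 51 - 12·6 + 6^2 = 15.
So the shutdown price is $15.

$15 per unit, at q = 6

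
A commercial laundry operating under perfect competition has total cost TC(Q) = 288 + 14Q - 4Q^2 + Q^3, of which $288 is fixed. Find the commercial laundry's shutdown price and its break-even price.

Shutdown price = $10; break-even price = $74

AVC = 14 - 4Q + Q^2; minimized at Q = 2, giving min AVC = $10. That is the shutdown price.
ATC = 288/Q + 14 - 4Q + Q^2. Setting dATC/dQ = −288/Q^2 − 4 + 2Q = 0 gives Q = 6 (since 2·6^3 − 4·6^2 = 288).
min ATC = 288/6 + 14 − 4·6 + 6^2 = $74. That is the break-even price.
For $10 ≤ P < $74 the firm produces at a loss; below $10 it shuts down.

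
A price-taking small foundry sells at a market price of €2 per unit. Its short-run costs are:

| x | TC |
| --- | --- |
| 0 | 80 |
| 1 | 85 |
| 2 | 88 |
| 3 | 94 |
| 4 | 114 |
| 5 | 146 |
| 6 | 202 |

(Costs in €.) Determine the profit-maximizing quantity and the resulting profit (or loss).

x = 0 (shut down); profit = -€80

Tabulate TR − TC: x=0: -80; x=1: -83; x=2: -84; x=3: -88; x=4: -106; x=5: -136; x=6: -190.
Profit is highest at x = 0. Equivalently, the lowest AVC in the table is 8/2 ≈ €4 at x = 2, and P = €2 falls below it — price never covers variable cost, so the firm shuts down and loses only its fixed cost.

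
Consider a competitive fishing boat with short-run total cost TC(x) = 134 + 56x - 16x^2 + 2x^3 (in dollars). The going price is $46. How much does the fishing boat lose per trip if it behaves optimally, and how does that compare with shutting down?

AVC = 56 - 16x + 2x^2; min AVC = $24 at x = 4. Since P = $46 ≥ min AVC, the firm produces.
With MC = 56 - 32x + 6x^2, P = MC on the upward-sloping part at x* = 5.
TR = 46·5 = 230. TC = 134 + 130 = 264. Profit = 230 − 264 = -$34.
That loss of $34 beats the $134 the firm would lose by shutting down; producing recovers $100 of fixed cost.

Profit = -$34 at x = 5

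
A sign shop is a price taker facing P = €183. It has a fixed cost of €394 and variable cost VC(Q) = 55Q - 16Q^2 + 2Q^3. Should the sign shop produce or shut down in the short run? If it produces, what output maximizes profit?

Produce at Q = 8

Variable cost is VC = 55Q - 16Q^2 + 2Q^3, so AVC = VC/Q = 55 - 16Q + 2Q^2 and MC = dTC/dQ = 55 - 32Q + 6Q^2.
AVC is minimized where dAVC/dQ = -16 + 4Q = 0, at Q = 4; min AVC = 55 - 16·4 + 2·4^2 = €23.
P = €183 exceeds min AVC = €23, so the firm stays open.
P = MC gives -128 - 32Q + 6Q^2 = 0, with roots -8/3 and 8. Take the larger (rising MC): Q* = 8.
Check: AVC at Q = 8 is €55 ≤ P, so revenue covers variable cost.
Profit = P·Q − TC = 183·8 − 834 = €630.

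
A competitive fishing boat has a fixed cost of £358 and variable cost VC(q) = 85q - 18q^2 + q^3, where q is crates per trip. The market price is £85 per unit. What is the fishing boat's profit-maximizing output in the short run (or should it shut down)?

Produce at q = 12

From TC, MC = TC'(q) = 85 - 36q + 3q^2 and AVC = VC/q = 85 - 18q + q^2.
AVC is minimized where dAVC/dq = -18 + 2q = 0, at q = 9; min AVC = 85 - 18·9 + 9^2 = £4.
Since P = £85 ≥ min AVC = £4, price covers variable cost and the firm should produce.
Solving P = MC: -36q + 3q^2 = 0 ⇒ q = 0 or 12. On the upward-sloping branch, q* = 12.
Check: AVC at q = 12 is £13 ≤ P, so revenue covers variable cost.
Profit = P·q − TC = 85·12 − 514 = £506.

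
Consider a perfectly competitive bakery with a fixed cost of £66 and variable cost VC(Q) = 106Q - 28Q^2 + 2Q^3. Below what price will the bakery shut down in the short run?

£8 per unit

Short-run supply begins at min AVC. From VC = 106Q - 28Q^2 + 2Q^3, AVC = 106 - 28Q + 2Q^2.
dAVC/dQ = -28 + 4Q = 0 gives Q = 7. min AVC = 106 - 28·7 + 2·7^2 = 8.
So the shutdown price is £8.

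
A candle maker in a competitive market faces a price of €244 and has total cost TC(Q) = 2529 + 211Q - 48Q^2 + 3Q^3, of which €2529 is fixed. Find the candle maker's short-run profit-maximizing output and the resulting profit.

Profit = -€351 at Q = 11

AVC = 211 - 48Q + 3Q^2 has its minimum €19 at Q = 8; price €244 clears that bar, so the firm operates.
MC = 211 - 96Q + 9Q^2. Setting P = MC and taking the root on the rising branch gives Q* = 11.
TR = 244·11 = 2684. TC = 2529 + 506 = 3035. Profit = 2684 − 3035 = -€351.
By producing, the firm covers all variable cost plus €2178 of fixed cost; shutting down would lose the full €2529.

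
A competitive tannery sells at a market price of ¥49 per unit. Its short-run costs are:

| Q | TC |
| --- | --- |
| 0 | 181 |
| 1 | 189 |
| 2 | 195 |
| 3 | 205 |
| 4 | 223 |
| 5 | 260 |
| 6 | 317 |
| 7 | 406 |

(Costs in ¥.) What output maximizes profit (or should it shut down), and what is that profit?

Profit at each row (π = 49Q − TC): Q=0: -181; Q=1: -140; Q=2: -97; Q=3: -58; Q=4: -27; Q=5: -15; Q=6: -23; Q=7: -63.
Profit is maximized at Q = 5. AVC there is 79/5 = ¥15.80 ≤ P, so producing beats shutting down (which would give -¥181).

Q = 5; profit = -¥15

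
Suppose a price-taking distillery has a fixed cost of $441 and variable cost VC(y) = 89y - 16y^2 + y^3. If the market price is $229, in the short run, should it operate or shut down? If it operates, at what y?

From TC, MC = TC'(y) = 89 - 32y + 3y^2 and AVC = VC/y = 89 - 16y + y^2.
The AVC parabola has its vertex at y = 16/2 = 8, where AVC = 89 - 16·8 + 8^2 = $25.
P = $229 exceeds min AVC = $25, so the firm stays open.
P = MC gives -140 - 32y + 3y^2 = 0, with roots -10/3 and 14. Take the larger (rising MC): y* = 14.
Check: AVC at y = 14 is $61 ≤ P, so revenue covers variable cost.
Profit = P·y − TC = 229·14 − 1295 = $1911.

Produce at y = 14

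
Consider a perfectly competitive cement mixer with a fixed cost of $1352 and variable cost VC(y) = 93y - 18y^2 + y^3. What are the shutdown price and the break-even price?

AVC = 93 - 18y + y^2; minimized at y = 9, giving min AVC = $12. That is the shutdown price.
ATC = 1352/y + 93 - 18y + y^2. Setting dATC/dy = −1352/y^2 − 18 + 2y = 0 gives y = 13 (since 2·13^3 − 18·13^2 = 1352).
min ATC = 1352/13 + 93 − 18·13 + 13^2 = $132. That is the break-even price.
For $12 ≤ P < $132 the firm produces at a loss; below $12 it shuts down.

Shutdown price = $12; break-even price = $132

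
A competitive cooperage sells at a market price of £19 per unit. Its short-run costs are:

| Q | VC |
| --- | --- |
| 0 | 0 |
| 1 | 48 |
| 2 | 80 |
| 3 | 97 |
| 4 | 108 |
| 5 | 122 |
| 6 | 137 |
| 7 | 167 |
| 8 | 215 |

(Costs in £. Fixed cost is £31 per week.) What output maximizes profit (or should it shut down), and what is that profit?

Q = 0 (shut down); profit = -£31

Tabulate TR − TC: Q=0: -31; Q=1: -60; Q=2: -73; Q=3: -71; Q=4: -63; Q=5: -58; Q=6: -54; Q=7: -65; Q=8: -94.
Profit is highest at Q = 0. Equivalently, the lowest AVC in the table is 137/6 ≈ £22.83 at Q = 6, and P = £19 falls below it — price never covers variable cost, so the firm shuts down and loses only its fixed cost.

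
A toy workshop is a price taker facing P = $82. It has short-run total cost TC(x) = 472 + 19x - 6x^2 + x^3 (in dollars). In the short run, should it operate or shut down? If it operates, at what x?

Produce at x = 7

Strip out fixed cost: VC = 19x - 6x^2 + x^3. Then AVC = 19 - 6x + x^2 and MC = 19 - 12x + 3x^2.
AVC hits its minimum where MC = AVC, at x = 3, giving min AVC = 19 - 6·3 + 3^2 = $10.
P = $82 exceeds min AVC = $10, so the firm stays open.
Solving P = MC: -63 - 12x + 3x^2 = 0 ⇒ x = -3 or 7. On the upward-sloping branch, x* = 7.
Check: AVC at x = 7 is $26 ≤ P, so revenue covers variable cost.
Profit = P·x − TC = 82·7 − 654 = -$80, a loss, but smaller than the $472 fixed cost the firm would lose by shutting down.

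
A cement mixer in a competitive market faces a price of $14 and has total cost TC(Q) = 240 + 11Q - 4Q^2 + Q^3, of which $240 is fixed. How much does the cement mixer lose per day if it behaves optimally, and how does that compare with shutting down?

AVC = 11 - 4Q + Q^2 has its minimum $7 at Q = 2; price $14 clears that bar, so the firm operates.
With MC = 11 - 8Q + 3Q^2, P = MC on the upward-sloping part at Q* = 3.
TR = 14·3 = 42. TC = 240 + 24 = 264. Profit = 42 − 264 = -$222.
That loss of $222 beats the $240 the firm would lose by shutting down; producing recovers $18 of fixed cost.

Profit = -$222 at Q = 3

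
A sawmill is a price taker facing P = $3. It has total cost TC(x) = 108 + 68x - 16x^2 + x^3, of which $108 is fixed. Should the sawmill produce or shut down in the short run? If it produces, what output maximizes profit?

Shut down

Variable cost is VC = 68x - 16x^2 + x^3, so AVC = VC/x = 68 - 16x + x^2 and MC = dTC/dx = 68 - 32x + 3x^2.
AVC is minimized where dAVC/dx = -16 + 2x = 0, at x = 8; min AVC = 68 - 16·8 + 8^2 = $4.
With P < min AVC ($3 < $4), every unit sold adds to the loss.
Best response: produce nothing and absorb the $108 fixed cost.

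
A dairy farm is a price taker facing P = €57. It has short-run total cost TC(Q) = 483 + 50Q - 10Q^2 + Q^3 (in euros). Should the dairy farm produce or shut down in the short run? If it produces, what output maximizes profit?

Produce at Q = 7

Strip out fixed cost: VC = 50Q - 10Q^2 + Q^3. Then AVC = 50 - 10Q + Q^2 and MC = 50 - 20Q + 3Q^2.
The AVC parabola has its vertex at Q = 10/2 = 5, where AVC = 50 - 10·5 + 5^2 = €25.
Since P = €57 ≥ min AVC = €25, price covers variable cost and the firm should produce.
Set P = MC: 57 = 50 - 20Q + 3Q^2 → -7 - 20Q + 3Q^2 = 0. The roots are Q = -1/3 and Q = 7; the profit-maximizing output is on the rising part of MC, so Q* = 7.
Check: AVC at Q = 7 is €29 ≤ P, so revenue covers variable cost.
Profit = P·Q − TC = 57·7 − 686 = -€287, a loss, but smaller than the €483 fixed cost the firm would lose by shutting down.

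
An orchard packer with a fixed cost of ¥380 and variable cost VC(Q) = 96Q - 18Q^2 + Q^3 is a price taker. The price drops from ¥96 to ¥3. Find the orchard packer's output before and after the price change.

AVC = 96 - 18Q + Q^2, minimized at Q = 9 where min AVC = ¥15. MC = 96 - 36Q + 3Q^2.
At P = ¥96 ≥ min AVC, set P = MC on the rising branch: Q = 12.
At P = ¥3 < min AVC = ¥15, price no longer covers variable cost at any output, so the firm shuts down: Q = 0.

Output falls from 12 to 0 (the firm shuts down)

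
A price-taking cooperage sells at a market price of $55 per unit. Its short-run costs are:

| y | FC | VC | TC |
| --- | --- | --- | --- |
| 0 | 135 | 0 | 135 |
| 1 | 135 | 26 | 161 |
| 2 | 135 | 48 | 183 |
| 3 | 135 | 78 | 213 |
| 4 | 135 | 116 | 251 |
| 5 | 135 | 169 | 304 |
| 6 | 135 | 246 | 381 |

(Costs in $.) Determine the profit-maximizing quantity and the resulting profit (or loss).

Compute π = P·y − TC at each output: y=0: -135; y=1: -106; y=2: -73; y=3: -48; y=4: -31; y=5: -29; y=6: -51.
Profit is maximized at y = 5. AVC there is 169/5 = $33.80 ≤ P, so producing beats shutting down (which would give -$135).

y = 5; profit = -$29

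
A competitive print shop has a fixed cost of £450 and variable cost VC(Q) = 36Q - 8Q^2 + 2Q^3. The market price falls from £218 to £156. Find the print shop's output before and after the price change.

AVC = 36 - 8Q + 2Q^2, minimized at Q = 2 where min AVC = £28. MC = 36 - 16Q + 6Q^2.
With P = £218 above the shutdown price, P = MC gives Q = 7.
At P = £156 ≥ min AVC, set P = MC: Q = 6. The firm stays open but cuts output.

Output falls from 7 to 6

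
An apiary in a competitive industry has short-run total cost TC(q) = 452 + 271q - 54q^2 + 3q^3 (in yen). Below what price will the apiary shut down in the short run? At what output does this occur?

¥28 per unit, at q = 9

The shutdown price is the minimum of AVC. VC = 271q - 54q^2 + 3q^3, so AVC = 271 - 54q + 3q^2.
dAVC/dq = -54 + 6q = 0 gives q = 9. min AVC = 271 - 54·9 + 3·9^2 = 28.
For P < ¥28 the firm produces nothing.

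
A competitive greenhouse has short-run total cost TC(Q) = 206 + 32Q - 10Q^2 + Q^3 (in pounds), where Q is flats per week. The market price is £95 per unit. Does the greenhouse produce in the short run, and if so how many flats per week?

From TC, MC = TC'(Q) = 32 - 20Q + 3Q^2 and AVC = VC/Q = 32 - 10Q + Q^2.
AVC is minimized where dAVC/dQ = -10 + 2Q = 0, at Q = 5; min AVC = 32 - 10·5 + 5^2 = £7.
Because £95 ≥ £7, revenue can cover variable cost; the firm operates.
Solving P = MC: -63 - 20Q + 3Q^2 = 0 ⇒ Q = -7/3 or 9. On the upward-sloping branch, Q* = 9.
Check: AVC at Q = 9 is £23 ≤ P, so revenue covers variable cost.
Profit = P·Q − TC = 95·9 − 413 = £442.

Produce at Q = 9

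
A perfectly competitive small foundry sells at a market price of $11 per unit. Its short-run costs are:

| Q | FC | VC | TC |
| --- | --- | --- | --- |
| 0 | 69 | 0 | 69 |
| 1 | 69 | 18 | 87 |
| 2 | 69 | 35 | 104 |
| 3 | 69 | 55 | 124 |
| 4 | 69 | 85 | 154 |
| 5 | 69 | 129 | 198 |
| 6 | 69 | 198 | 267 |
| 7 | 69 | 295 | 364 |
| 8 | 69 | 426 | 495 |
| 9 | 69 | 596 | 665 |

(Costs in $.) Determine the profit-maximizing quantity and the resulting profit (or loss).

Q = 0 (shut down); profit = -$69

Profit at each row (π = 11Q − TC): Q=0: -69; Q=1: -76; Q=2: -82; Q=3: -91; Q=4: -110; Q=5: -143; Q=6: -201; Q=7: -287; Q=8: -407; Q=9: -566.
Profit is highest at Q = 0. Equivalently, the lowest AVC in the table is 35/2 ≈ $17.50 at Q = 2, and P = $11 falls below it — price never covers variable cost, so the firm shuts down and loses only its fixed cost.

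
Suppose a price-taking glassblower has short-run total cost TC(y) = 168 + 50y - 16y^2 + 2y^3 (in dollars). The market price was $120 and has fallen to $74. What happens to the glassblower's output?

AVC = 50 - 16y + 2y^2, minimized at y = 4 where min AVC = $18. MC = 50 - 32y + 6y^2.
With P = $120 above the shutdown price, P = MC gives y = 7.
At P = $74 ≥ min AVC, set P = MC: y = 6. The firm stays open but cuts output.

Output falls from 7 to 6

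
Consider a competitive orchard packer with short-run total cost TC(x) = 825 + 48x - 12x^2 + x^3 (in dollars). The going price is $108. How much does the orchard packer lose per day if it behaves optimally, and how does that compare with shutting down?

AVC = 48 - 12x + x^2 has its minimum $12 at x = 6; price $108 clears that bar, so the firm operates.
With MC = 48 - 24x + 3x^2, P = MC on the upward-sloping part at x* = 10.
TR = 108·10 = 1080. TC = 825 + 280 = 1105. Profit = 1080 − 1105 = -$25.
Shutting down would mean losing the fixed cost of $825, so operating at a loss of $25 is better by $800.

Profit = -$25 at x = 10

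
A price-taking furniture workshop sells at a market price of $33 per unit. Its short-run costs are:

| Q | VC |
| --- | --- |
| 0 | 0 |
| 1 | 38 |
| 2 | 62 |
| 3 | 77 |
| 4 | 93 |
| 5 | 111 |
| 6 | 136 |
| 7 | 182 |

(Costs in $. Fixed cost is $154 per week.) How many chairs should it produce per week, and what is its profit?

Q = 6; profit = -$92

Profit at each row (π = 33Q − TC): Q=0: -154; Q=1: -159; Q=2: -150; Q=3: -132; Q=4: -115; Q=5: -100; Q=6: -92; Q=7: -105.
Profit is maximized at Q = 6. AVC there is 136/6 = $22.67 ≤ P, so producing beats shutting down (which would give -$154).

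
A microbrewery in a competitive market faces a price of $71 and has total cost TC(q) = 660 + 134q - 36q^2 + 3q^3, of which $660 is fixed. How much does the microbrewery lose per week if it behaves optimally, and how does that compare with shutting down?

AVC = 134 - 36q + 3q^2; min AVC = $26 at q = 6. Since P = $71 ≥ min AVC, the firm produces.
MC = 134 - 72q + 9q^2. Setting P = MC and taking the root on the rising branch gives q* = 7.
TR = 71·7 = 497. TC = 660 + 203 = 863. Profit = 497 − 863 = -$366.
That loss of $366 beats the $660 the firm would lose by shutting down; producing recovers $294 of fixed cost.

Profit = -$366 at q = 7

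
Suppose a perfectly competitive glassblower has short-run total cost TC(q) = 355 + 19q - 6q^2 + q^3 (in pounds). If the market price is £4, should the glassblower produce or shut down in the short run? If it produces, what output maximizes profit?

From TC, MC = TC'(q) = 19 - 12q + 3q^2 and AVC = VC/q = 19 - 6q + q^2.
AVC is minimized where dAVC/dq = -6 + 2q = 0, at q = 3; min AVC = 19 - 6·3 + 3^2 = £10.
Since P = £4 < min AVC = £10, price fails to cover variable cost at any output.
The firm minimizes its loss by shutting down and losing only its fixed cost of £355.

Shut down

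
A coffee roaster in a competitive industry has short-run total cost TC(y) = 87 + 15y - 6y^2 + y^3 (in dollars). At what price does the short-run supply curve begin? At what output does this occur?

The firm shuts down when price falls below the minimum of average variable cost. AVC = VC/y = 15 - 6y + y^2.
At the minimum of AVC, MC = AVC. MC = 15 - 12y + 3y^2; setting MC = AVC gives 2y^2 - 6y = 0, so y = 3. min AVC = 6.
So the shutdown price is $6.

$6 per unit, at y = 3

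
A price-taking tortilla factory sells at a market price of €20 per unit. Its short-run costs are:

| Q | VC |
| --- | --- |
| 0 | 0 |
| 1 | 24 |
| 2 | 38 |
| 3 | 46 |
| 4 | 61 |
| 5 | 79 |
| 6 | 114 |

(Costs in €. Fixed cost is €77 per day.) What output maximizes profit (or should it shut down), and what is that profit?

Profit at each row (π = 20Q − TC): Q=0: -77; Q=1: -81; Q=2: -75; Q=3: -63; Q=4: -58; Q=5: -56; Q=6: -71.
Profit is maximized at Q = 5. AVC there is 79/5 = €15.80 ≤ P, so producing beats shutting down (which would give -€77).

Q = 5; profit = -€56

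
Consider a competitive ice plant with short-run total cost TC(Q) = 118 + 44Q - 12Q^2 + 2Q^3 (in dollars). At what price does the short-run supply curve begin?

The firm shuts down when price falls below the minimum of average variable cost. AVC = VC/Q = 44 - 12Q + 2Q^2.
At the minimum of AVC, MC = AVC. MC = 44 - 24Q + 6Q^2; setting MC = AVC gives 4Q^2 - 12Q = 0, so Q = 3. min AVC = 26.
The firm shuts down for any P below $26.

$26 per unit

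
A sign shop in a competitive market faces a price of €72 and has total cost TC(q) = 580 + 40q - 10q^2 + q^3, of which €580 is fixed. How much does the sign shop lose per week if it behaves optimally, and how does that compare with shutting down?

AVC = 40 - 10q + q^2 has its minimum €15 at q = 5; price €72 clears that bar, so the firm operates.
MC = 40 - 20q + 3q^2. Setting P = MC and taking the root on the rising branch gives q* = 8.
TR = 72·8 = 576. TC = 580 + 192 = 772. Profit = 576 − 772 = -€196.
By producing, the firm covers all variable cost plus €384 of fixed cost; shutting down would lose the full €580.

Profit = -€196 at q = 8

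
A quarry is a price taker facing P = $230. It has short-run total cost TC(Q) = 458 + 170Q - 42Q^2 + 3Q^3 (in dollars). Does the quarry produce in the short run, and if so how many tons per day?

Produce at Q = 10

From TC, MC = TC'(Q) = 170 - 84Q + 9Q^2 and AVC = VC/Q = 170 - 42Q + 3Q^2.
AVC hits its minimum where MC = AVC, at Q = 7, giving min AVC = 170 - 42·7 + 3·7^2 = $23.
P = $230 exceeds min AVC = $23, so the firm stays open.
Set P = MC: 230 = 170 - 84Q + 9Q^2 → -60 - 84Q + 9Q^2 = 0. The roots are Q = -2/3 and Q = 10; the profit-maximizing output is on the rising part of MC, so Q* = 10.
Check: AVC at Q = 10 is $50 ≤ P, so revenue covers variable cost.
Profit = P·Q − TC = 230·10 − 958 = $1342.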